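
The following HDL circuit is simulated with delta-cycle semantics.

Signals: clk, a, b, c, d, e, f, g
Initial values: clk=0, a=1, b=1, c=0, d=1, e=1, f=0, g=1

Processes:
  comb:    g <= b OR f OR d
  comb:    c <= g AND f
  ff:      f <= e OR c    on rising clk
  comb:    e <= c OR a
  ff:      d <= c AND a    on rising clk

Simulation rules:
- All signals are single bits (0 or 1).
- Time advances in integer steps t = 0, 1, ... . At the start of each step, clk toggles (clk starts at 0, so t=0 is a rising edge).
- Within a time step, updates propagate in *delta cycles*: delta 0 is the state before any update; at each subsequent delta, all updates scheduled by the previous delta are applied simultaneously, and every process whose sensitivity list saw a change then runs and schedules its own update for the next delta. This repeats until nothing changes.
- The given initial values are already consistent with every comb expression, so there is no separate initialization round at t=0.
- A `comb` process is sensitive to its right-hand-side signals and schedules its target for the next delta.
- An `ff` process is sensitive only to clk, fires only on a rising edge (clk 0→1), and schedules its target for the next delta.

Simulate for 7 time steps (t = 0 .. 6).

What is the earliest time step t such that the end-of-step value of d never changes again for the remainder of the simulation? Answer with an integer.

t0.Δ0 g=1 b=1 c=0 a=1 f=0 e=1 clk=0 d=1
t0.Δ1 g=1 b=1 c=0 a=1 f=0 e=1 clk=1 d=1
t0.Δ2 g=1 b=1 c=0 a=1 f=1 e=1 clk=1 d=0
t0.Δ3 g=1 b=1 c=1 a=1 f=1 e=1 clk=1 d=0
t1.Δ0 g=1 b=1 c=1 a=1 f=1 e=1 clk=1 d=0
t1.Δ1 g=1 b=1 c=1 a=1 f=1 e=1 clk=0 d=0
t2.Δ0 g=1 b=1 c=1 a=1 f=1 e=1 clk=0 d=0
t2.Δ1 g=1 b=1 c=1 a=1 f=1 e=1 clk=1 d=0
t2.Δ2 g=1 b=1 c=1 a=1 f=1 e=1 clk=1 d=1
t3.Δ0 g=1 b=1 c=1 a=1 f=1 e=1 clk=1 d=1
t3.Δ1 g=1 b=1 c=1 a=1 f=1 e=1 clk=0 d=1
t4.Δ0 g=1 b=1 c=1 a=1 f=1 e=1 clk=0 d=1
t4.Δ1 g=1 b=1 c=1 a=1 f=1 e=1 clk=1 d=1
t5.Δ0 g=1 b=1 c=1 a=1 f=1 e=1 clk=1 d=1
t5.Δ1 g=1 b=1 c=1 a=1 f=1 e=1 clk=0 d=1
t6.Δ0 g=1 b=1 c=1 a=1 f=1 e=1 clk=0 d=1
t6.Δ1 g=1 b=1 c=1 a=1 f=1 e=1 clk=1 d=1

2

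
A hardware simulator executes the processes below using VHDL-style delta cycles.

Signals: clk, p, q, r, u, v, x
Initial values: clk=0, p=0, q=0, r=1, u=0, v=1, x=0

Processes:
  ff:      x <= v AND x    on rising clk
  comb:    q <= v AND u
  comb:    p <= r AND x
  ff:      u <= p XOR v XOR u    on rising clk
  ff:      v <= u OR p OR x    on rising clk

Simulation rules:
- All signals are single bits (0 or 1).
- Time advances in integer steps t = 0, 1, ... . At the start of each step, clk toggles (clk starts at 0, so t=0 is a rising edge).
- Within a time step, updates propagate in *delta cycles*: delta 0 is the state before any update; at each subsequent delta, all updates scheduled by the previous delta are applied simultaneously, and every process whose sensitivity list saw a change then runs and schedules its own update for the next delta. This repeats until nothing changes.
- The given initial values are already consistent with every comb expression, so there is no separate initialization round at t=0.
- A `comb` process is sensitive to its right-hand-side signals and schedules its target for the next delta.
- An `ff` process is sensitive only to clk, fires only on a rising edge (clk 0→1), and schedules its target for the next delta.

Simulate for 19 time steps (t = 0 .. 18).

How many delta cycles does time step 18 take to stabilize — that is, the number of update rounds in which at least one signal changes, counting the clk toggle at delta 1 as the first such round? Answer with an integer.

t0.Δ0 v=1 x=0 clk=0 p=0 r=1 u=0 q=0
t0.Δ1 v=1 x=0 clk=1 p=0 r=1 u=0 q=0
t0.Δ2 v=0 x=0 clk=1 p=0 r=1 u=1 q=0
t1.Δ0 v=0 x=0 clk=1 p=0 r=1 u=1 q=0
t1.Δ1 v=0 x=0 clk=0 p=0 r=1 u=1 q=0
t2.Δ0 v=0 x=0 clk=0 p=0 r=1 u=1 q=0
t2.Δ1 v=0 x=0 clk=1 p=0 r=1 u=1 q=0
t2.Δ2 v=1 x=0 clk=1 p=0 r=1 u=1 q=0
t2.Δ3 v=1 x=0 clk=1 p=0 r=1 u=1 q=1
t3.Δ0 v=1 x=0 clk=1 p=0 r=1 u=1 q=1
t3.Δ1 v=1 x=0 clk=0 p=0 r=1 u=1 q=1
t4.Δ0 v=1 x=0 clk=0 p=0 r=1 u=1 q=1
t4.Δ1 v=1 x=0 clk=1 p=0 r=1 u=1 q=1
t4.Δ2 v=1 x=0 clk=1 p=0 r=1 u=0 q=1
t4.Δ3 v=1 x=0 clk=1 p=0 r=1 u=0 q=0
t5.Δ0 v=1 x=0 clk=1 p=0 r=1 u=0 q=0
t5.Δ1 v=1 x=0 clk=0 p=0 r=1 u=0 q=0
t6.Δ0 v=1 x=0 clk=0 p=0 r=1 u=0 q=0
t6.Δ1 v=1 x=0 clk=1 p=0 r=1 u=0 q=0
t6.Δ2 v=0 x=0 clk=1 p=0 r=1 u=1 q=0
t7.Δ0 v=0 x=0 clk=1 p=0 r=1 u=1 q=0
t7.Δ1 v=0 x=0 clk=0 p=0 r=1 u=1 q=0
t8.Δ0 v=0 x=0 clk=0 p=0 r=1 u=1 q=0
t8.Δ1 v=0 x=0 clk=1 p=0 r=1 u=1 q=0
t8.Δ2 v=1 x=0 clk=1 p=0 r=1 u=1 q=0
t8.Δ3 v=1 x=0 clk=1 p=0 r=1 u=1 q=1
t9.Δ0 v=1 x=0 clk=1 p=0 r=1 u=1 q=1
t9.Δ1 v=1 x=0 clk=0 p=0 r=1 u=1 q=1
t10.Δ0 v=1 x=0 clk=0 p=0 r=1 u=1 q=1
t10.Δ1 v=1 x=0 clk=1 p=0 r=1 u=1 q=1
t10.Δ2 v=1 x=0 clk=1 p=0 r=1 u=0 q=1
t10.Δ3 v=1 x=0 clk=1 p=0 r=1 u=0 q=0
t11.Δ0 v=1 x=0 clk=1 p=0 r=1 u=0 q=0
t11.Δ1 v=1 x=0 clk=0 p=0 r=1 u=0 q=0
t12.Δ0 v=1 x=0 clk=0 p=0 r=1 u=0 q=0
t12.Δ1 v=1 x=0 clk=1 p=0 r=1 u=0 q=0
t12.Δ2 v=0 x=0 clk=1 p=0 r=1 u=1 q=0
t13.Δ0 v=0 x=0 clk=1 p=0 r=1 u=1 q=0
t13.Δ1 v=0 x=0 clk=0 p=0 r=1 u=1 q=0
t14.Δ0 v=0 x=0 clk=0 p=0 r=1 u=1 q=0
t14.Δ1 v=0 x=0 clk=1 p=0 r=1 u=1 q=0
t14.Δ2 v=1 x=0 clk=1 p=0 r=1 u=1 q=0
t14.Δ3 v=1 x=0 clk=1 p=0 r=1 u=1 q=1
t15.Δ0 v=1 x=0 clk=1 p=0 r=1 u=1 q=1
t15.Δ1 v=1 x=0 clk=0 p=0 r=1 u=1 q=1
t16.Δ0 v=1 x=0 clk=0 p=0 r=1 u=1 q=1
t16.Δ1 v=1 x=0 clk=1 p=0 r=1 u=1 q=1
t16.Δ2 v=1 x=0 clk=1 p=0 r=1 u=0 q=1
t16.Δ3 v=1 x=0 clk=1 p=0 r=1 u=0 q=0
t17.Δ0 v=1 x=0 clk=1 p=0 r=1 u=0 q=0
t17.Δ1 v=1 x=0 clk=0 p=0 r=1 u=0 q=0
t18.Δ0 v=1 x=0 clk=0 p=0 r=1 u=0 q=0
t18.Δ1 v=1 x=0 clk=1 p=0 r=1 u=0 q=0
t18.Δ2 v=0 x=0 clk=1 p=0 r=1 u=1 q=0

2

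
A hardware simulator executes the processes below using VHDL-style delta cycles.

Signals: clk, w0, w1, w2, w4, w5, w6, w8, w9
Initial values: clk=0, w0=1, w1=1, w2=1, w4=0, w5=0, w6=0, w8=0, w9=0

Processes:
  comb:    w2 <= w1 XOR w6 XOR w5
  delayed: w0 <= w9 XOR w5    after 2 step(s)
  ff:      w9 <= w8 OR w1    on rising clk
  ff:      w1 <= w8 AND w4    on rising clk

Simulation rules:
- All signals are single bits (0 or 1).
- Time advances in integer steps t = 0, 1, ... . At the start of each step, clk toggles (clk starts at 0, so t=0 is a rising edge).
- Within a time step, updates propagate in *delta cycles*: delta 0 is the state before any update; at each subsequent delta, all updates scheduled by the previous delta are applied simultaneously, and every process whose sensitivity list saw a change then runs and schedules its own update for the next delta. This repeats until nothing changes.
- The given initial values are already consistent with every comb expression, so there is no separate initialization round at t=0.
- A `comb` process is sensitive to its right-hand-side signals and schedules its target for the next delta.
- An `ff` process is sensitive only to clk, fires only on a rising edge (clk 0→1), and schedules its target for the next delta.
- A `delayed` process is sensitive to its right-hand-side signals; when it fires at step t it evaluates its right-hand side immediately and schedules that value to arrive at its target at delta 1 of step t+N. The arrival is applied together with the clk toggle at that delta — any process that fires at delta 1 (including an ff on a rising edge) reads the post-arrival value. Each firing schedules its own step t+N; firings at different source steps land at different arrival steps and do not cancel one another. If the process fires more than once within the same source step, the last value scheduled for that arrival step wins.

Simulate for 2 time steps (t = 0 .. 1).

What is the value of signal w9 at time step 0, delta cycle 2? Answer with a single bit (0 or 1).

[bits: w1,w9,w6,w8,w5,w0,w2,clk,w4]
t=0: Δ0=100001100 Δ1=100001110 Δ2=010001110 Δ3=010001010 | 3Δ
t=1: Δ0=010001010 Δ1=010001000 | 1Δ

1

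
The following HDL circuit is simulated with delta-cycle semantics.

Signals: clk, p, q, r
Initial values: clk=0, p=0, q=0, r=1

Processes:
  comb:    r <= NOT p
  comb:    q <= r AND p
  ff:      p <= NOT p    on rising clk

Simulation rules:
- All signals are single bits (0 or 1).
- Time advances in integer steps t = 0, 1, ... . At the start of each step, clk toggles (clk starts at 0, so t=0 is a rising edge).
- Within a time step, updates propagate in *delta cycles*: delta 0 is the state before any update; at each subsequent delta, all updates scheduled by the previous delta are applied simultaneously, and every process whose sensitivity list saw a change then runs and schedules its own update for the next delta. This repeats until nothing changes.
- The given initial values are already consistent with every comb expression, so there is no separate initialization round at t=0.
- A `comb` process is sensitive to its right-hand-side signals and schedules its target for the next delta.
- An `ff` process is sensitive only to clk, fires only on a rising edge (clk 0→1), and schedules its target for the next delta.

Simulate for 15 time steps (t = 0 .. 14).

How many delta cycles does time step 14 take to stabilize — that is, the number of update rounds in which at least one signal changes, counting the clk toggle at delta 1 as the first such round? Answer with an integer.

t=0 Δ0: q=0 clk=0 p=0 r=1
  Δ1: clk:0→1
  Δ2: p:0→1
  Δ3: q:0→1, r:1→0
  Δ4: q:1→0
  (4Δ to stable)
t=1 Δ0: q=0 clk=1 p=1 r=0
  Δ1: clk:1→0
  (1Δ to stable)
t=2 Δ0: q=0 clk=0 p=1 r=0
  Δ1: clk:0→1
  Δ2: p:1→0
  Δ3: r:0→1
  (3Δ to stable)
t=3 Δ0: q=0 clk=1 p=0 r=1
  Δ1: clk:1→0
  (1Δ to stable)
t=4 Δ0: q=0 clk=0 p=0 r=1
  Δ1: clk:0→1
  Δ2: p:0→1
  Δ3: q:0→1, r:1→0
  Δ4: q:1→0
  (4Δ to stable)
t=5 Δ0: q=0 clk=1 p=1 r=0
  Δ1: clk:1→0
  (1Δ to stable)
t=6 Δ0: q=0 clk=0 p=1 r=0
  Δ1: clk:0→1
  Δ2: p:1→0
  Δ3: r:0→1
  (3Δ to stable)
t=7 Δ0: q=0 clk=1 p=0 r=1
  Δ1: clk:1→0
  (1Δ to stable)
t=8 Δ0: q=0 clk=0 p=0 r=1
  Δ1: clk:0→1
  Δ2: p:0→1
  Δ3: q:0→1, r:1→0
  Δ4: q:1→0
  (4Δ to stable)
t=9 Δ0: q=0 clk=1 p=1 r=0
  Δ1: clk:1→0
  (1Δ to stable)
t=10 Δ0: q=0 clk=0 p=1 r=0
  Δ1: clk:0→1
  Δ2: p:1→0
  Δ3: r:0→1
  (3Δ to stable)
t=11 Δ0: q=0 clk=1 p=0 r=1
  Δ1: clk:1→0
  (1Δ to stable)
t=12 Δ0: q=0 clk=0 p=0 r=1
  Δ1: clk:0→1
  Δ2: p:0→1
  Δ3: q:0→1, r:1→0
  Δ4: q:1→0
  (4Δ to stable)
t=13 Δ0: q=0 clk=1 p=1 r=0
  Δ1: clk:1→0
  (1Δ to stable)
t=14 Δ0: q=0 clk=0 p=1 r=0
  Δ1: clk:0→1
  Δ2: p:1→0
  Δ3: r:0→1
  (3Δ to stable)

3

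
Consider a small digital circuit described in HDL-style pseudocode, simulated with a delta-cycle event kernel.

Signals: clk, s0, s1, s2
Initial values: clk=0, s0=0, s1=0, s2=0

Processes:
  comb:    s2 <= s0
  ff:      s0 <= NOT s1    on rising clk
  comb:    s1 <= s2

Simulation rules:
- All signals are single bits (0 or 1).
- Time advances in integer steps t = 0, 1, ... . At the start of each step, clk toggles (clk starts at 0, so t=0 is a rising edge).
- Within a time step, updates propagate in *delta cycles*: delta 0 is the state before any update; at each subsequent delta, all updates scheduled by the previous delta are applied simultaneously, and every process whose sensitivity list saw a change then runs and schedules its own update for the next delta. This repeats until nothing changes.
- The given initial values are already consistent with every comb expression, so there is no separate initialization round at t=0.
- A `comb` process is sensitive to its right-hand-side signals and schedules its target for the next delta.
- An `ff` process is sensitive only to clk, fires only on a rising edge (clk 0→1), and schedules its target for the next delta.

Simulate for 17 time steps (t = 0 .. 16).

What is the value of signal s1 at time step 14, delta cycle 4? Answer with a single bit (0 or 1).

0

[bits: clk,s2,s0,s1]
t=0: Δ0=0000 Δ1=1000 Δ2=1010 Δ3=1110 Δ4=1111 | 4Δ
t=1: Δ0=1111 Δ1=0111 | 1Δ
t=2: Δ0=0111 Δ1=1111 Δ2=1101 Δ3=1001 Δ4=1000 | 4Δ
t=3: Δ0=1000 Δ1=0000 | 1Δ
t=4: Δ0=0000 Δ1=1000 Δ2=1010 Δ3=1110 Δ4=1111 | 4Δ
t=5: Δ0=1111 Δ1=0111 | 1Δ
t=6: Δ0=0111 Δ1=1111 Δ2=1101 Δ3=1001 Δ4=1000 | 4Δ
t=7: Δ0=1000 Δ1=0000 | 1Δ
t=8: Δ0=0000 Δ1=1000 Δ2=1010 Δ3=1110 Δ4=1111 | 4Δ
t=9: Δ0=1111 Δ1=0111 | 1Δ
t=10: Δ0=0111 Δ1=1111 Δ2=1101 Δ3=1001 Δ4=1000 | 4Δ
t=11: Δ0=1000 Δ1=0000 | 1Δ
t=12: Δ0=0000 Δ1=1000 Δ2=1010 Δ3=1110 Δ4=1111 | 4Δ
t=13: Δ0=1111 Δ1=0111 | 1Δ
t=14: Δ0=0111 Δ1=1111 Δ2=1101 Δ3=1001 Δ4=1000 | 4Δ
t=15: Δ0=1000 Δ1=0000 | 1Δ
t=16: Δ0=0000 Δ1=1000 Δ2=1010 Δ3=1110 Δ4=1111 | 4Δ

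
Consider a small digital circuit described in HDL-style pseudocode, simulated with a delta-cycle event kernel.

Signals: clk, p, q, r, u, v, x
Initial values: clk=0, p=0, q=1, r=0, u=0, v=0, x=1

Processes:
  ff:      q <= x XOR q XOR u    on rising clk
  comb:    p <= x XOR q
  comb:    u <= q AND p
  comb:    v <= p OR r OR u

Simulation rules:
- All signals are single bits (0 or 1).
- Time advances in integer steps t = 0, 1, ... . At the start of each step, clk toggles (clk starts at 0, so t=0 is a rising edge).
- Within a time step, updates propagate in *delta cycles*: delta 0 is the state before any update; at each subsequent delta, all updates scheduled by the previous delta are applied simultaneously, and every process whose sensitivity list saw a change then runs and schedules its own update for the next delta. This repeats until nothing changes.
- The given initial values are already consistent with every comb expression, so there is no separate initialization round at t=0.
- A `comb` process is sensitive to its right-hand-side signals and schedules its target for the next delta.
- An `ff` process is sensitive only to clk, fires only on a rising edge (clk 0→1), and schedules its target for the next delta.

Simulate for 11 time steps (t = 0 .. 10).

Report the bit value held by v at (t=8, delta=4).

1

t=0 Δ0: r=0 p=0 v=0 x=1 u=0 clk=0 q=1
  Δ1: clk:0→1
  Δ2: q:1→0
  Δ3: p:0→1
  Δ4: v:0→1
  (4Δ to stable)
t=1 Δ0: r=0 p=1 v=1 x=1 u=0 clk=1 q=0
  Δ1: clk:1→0
  (1Δ to stable)
t=2 Δ0: r=0 p=1 v=1 x=1 u=0 clk=0 q=0
  Δ1: clk:0→1
  Δ2: q:0→1
  Δ3: p:1→0, u:0→1
  Δ4: u:1→0
  Δ5: v:1→0
  (5Δ to stable)
t=3 Δ0: r=0 p=0 v=0 x=1 u=0 clk=1 q=1
  Δ1: clk:1→0
  (1Δ to stable)
t=4 Δ0: r=0 p=0 v=0 x=1 u=0 clk=0 q=1
  Δ1: clk:0→1
  Δ2: q:1→0
  Δ3: p:0→1
  Δ4: v:0→1
  (4Δ to stable)
t=5 Δ0: r=0 p=1 v=1 x=1 u=0 clk=1 q=0
  Δ1: clk:1→0
  (1Δ to stable)
t=6 Δ0: r=0 p=1 v=1 x=1 u=0 clk=0 q=0
  Δ1: clk:0→1
  Δ2: q:0→1
  Δ3: p:1→0, u:0→1
  Δ4: u:1→0
  Δ5: v:1→0
  (5Δ to stable)
t=7 Δ0: r=0 p=0 v=0 x=1 u=0 clk=1 q=1
  Δ1: clk:1→0
  (1Δ to stable)
t=8 Δ0: r=0 p=0 v=0 x=1 u=0 clk=0 q=1
  Δ1: clk:0→1
  Δ2: q:1→0
  Δ3: p:0→1
  Δ4: v:0→1
  (4Δ to stable)
t=9 Δ0: r=0 p=1 v=1 x=1 u=0 clk=1 q=0
  Δ1: clk:1→0
  (1Δ to stable)
t=10 Δ0: r=0 p=1 v=1 x=1 u=0 clk=0 q=0
  Δ1: clk:0→1
  Δ2: q:0→1
  Δ3: p:1→0, u:0→1
  Δ4: u:1→0
  Δ5: v:1→0
  (5Δ to stable)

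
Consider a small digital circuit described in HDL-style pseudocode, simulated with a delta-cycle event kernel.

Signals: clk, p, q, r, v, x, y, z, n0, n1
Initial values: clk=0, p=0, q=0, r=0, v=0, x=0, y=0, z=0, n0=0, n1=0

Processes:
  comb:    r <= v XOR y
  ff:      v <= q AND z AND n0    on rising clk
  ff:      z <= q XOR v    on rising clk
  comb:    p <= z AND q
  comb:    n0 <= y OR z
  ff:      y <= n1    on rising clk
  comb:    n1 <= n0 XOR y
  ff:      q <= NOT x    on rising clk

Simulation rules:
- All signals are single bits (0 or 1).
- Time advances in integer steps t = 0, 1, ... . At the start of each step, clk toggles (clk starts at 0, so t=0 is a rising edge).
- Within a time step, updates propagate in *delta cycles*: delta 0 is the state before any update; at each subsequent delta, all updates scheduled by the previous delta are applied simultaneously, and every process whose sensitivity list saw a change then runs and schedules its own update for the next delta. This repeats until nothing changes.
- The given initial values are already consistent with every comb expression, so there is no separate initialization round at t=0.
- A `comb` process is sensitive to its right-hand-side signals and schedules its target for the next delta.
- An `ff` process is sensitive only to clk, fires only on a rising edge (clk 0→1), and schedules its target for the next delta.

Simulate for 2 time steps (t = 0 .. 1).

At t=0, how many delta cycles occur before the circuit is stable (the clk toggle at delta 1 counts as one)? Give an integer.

2

t0.Δ0 p=0 v=0 x=0 r=0 z=0 y=0 n0=0 clk=0 n1=0 q=0
t0.Δ1 p=0 v=0 x=0 r=0 z=0 y=0 n0=0 clk=1 n1=0 q=0
t0.Δ2 p=0 v=0 x=0 r=0 z=0 y=0 n0=0 clk=1 n1=0 q=1
t1.Δ0 p=0 v=0 x=0 r=0 z=0 y=0 n0=0 clk=1 n1=0 q=1
t1.Δ1 p=0 v=0 x=0 r=0 z=0 y=0 n0=0 clk=0 n1=0 q=1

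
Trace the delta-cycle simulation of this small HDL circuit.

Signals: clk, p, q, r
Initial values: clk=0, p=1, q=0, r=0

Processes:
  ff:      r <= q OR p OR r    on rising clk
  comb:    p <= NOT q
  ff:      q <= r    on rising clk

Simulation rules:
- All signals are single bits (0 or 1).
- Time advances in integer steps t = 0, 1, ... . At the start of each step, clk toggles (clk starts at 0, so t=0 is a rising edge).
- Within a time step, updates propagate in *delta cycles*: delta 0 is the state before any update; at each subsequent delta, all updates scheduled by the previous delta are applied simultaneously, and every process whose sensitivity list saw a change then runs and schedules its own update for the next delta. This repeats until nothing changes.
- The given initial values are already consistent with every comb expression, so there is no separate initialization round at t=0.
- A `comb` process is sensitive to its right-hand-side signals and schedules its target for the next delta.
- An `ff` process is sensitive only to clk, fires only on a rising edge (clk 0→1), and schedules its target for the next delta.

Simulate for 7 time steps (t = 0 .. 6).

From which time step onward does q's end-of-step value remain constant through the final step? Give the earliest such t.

2

t0.Δ0 clk=0 p=1 q=0 r=0
t0.Δ1 clk=1 p=1 q=0 r=0
t0.Δ2 clk=1 p=1 q=0 r=1
t1.Δ0 clk=1 p=1 q=0 r=1
t1.Δ1 clk=0 p=1 q=0 r=1
t2.Δ0 clk=0 p=1 q=0 r=1
t2.Δ1 clk=1 p=1 q=0 r=1
t2.Δ2 clk=1 p=1 q=1 r=1
t2.Δ3 clk=1 p=0 q=1 r=1
t3.Δ0 clk=1 p=0 q=1 r=1
t3.Δ1 clk=0 p=0 q=1 r=1
t4.Δ0 clk=0 p=0 q=1 r=1
t4.Δ1 clk=1 p=0 q=1 r=1
t5.Δ0 clk=1 p=0 q=1 r=1
t5.Δ1 clk=0 p=0 q=1 r=1
t6.Δ0 clk=0 p=0 q=1 r=1
t6.Δ1 clk=1 p=0 q=1 r=1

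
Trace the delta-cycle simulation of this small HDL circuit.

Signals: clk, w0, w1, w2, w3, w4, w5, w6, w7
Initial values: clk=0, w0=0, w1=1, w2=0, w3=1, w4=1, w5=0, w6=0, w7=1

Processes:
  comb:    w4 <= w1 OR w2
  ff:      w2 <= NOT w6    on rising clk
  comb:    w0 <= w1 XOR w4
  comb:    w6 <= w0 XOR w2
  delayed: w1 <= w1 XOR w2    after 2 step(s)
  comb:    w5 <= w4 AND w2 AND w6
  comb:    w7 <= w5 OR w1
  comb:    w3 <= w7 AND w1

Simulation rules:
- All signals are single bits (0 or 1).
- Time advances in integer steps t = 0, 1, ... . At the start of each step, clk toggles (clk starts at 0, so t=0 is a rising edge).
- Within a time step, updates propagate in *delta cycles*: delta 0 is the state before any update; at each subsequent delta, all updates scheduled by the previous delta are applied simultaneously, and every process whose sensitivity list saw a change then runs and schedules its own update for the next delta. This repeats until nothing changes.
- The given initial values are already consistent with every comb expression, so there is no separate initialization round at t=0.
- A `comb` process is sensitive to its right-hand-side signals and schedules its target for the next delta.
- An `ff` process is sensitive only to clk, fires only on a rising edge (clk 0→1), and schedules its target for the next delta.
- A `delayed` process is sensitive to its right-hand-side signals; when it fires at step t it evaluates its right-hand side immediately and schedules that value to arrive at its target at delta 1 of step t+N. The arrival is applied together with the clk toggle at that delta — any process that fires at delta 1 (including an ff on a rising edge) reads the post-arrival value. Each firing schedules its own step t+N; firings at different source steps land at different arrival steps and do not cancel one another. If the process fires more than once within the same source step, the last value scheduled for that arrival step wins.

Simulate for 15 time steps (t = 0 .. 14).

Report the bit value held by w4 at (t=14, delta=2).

t=0 Δ0: w7=1 w4=1 w6=0 w5=0 w0=0 w3=1 w1=1 w2=0 clk=0
  Δ1: clk:0→1
  Δ2: w2:0→1
  Δ3: w6:0→1
  Δ4: w5:0→1
  (4Δ to stable)
t=1 Δ0: w7=1 w4=1 w6=1 w5=1 w0=0 w3=1 w1=1 w2=1 clk=1
  Δ1: clk:1→0
  (1Δ to stable)
t=2 Δ0: w7=1 w4=1 w6=1 w5=1 w0=0 w3=1 w1=1 w2=1 clk=0
  Δ1: w1:1→0, clk:0→1
  Δ2: w0:0→1, w3:1→0, w2:1→0
  Δ3: w4:1→0, w5:1→0
  Δ4: w7:1→0, w0:1→0
  Δ5: w6:1→0
  (5Δ to stable)
t=3 Δ0: w7=0 w4=0 w6=0 w5=0 w0=0 w3=0 w1=0 w2=0 clk=1
  Δ1: clk:1→0
  (1Δ to stable)
t=4 Δ0: w7=0 w4=0 w6=0 w5=0 w0=0 w3=0 w1=0 w2=0 clk=0
  Δ1: clk:0→1
  Δ2: w2:0→1
  Δ3: w4:0→1, w6:0→1
  Δ4: w5:0→1, w0:0→1
  Δ5: w7:0→1, w6:1→0
  Δ6: w5:1→0
  Δ7: w7:1→0
  (7Δ to stable)
t=5 Δ0: w7=0 w4=1 w6=0 w5=0 w0=1 w3=0 w1=0 w2=1 clk=1
  Δ1: clk:1→0
  (1Δ to stable)
t=6 Δ0: w7=0 w4=1 w6=0 w5=0 w0=1 w3=0 w1=0 w2=1 clk=0
  Δ1: w1:0→1, clk:0→1
  Δ2: w7:0→1, w0:1→0
  Δ3: w6:0→1, w3:0→1
  Δ4: w5:0→1
  (4Δ to stable)
t=7 Δ0: w7=1 w4=1 w6=1 w5=1 w0=0 w3=1 w1=1 w2=1 clk=1
  Δ1: clk:1→0
  (1Δ to stable)
t=8 Δ0: w7=1 w4=1 w6=1 w5=1 w0=0 w3=1 w1=1 w2=1 clk=0
  Δ1: w1:1→0, clk:0→1
  Δ2: w0:0→1, w3:1→0, w2:1→0
  Δ3: w4:1→0, w5:1→0
  Δ4: w7:1→0, w0:1→0
  Δ5: w6:1→0
  (5Δ to stable)
t=9 Δ0: w7=0 w4=0 w6=0 w5=0 w0=0 w3=0 w1=0 w2=0 clk=1
  Δ1: clk:1→0
  (1Δ to stable)
t=10 Δ0: w7=0 w4=0 w6=0 w5=0 w0=0 w3=0 w1=0 w2=0 clk=0
  Δ1: clk:0→1
  Δ2: w2:0→1
  Δ3: w4:0→1, w6:0→1
  Δ4: w5:0→1, w0:0→1
  Δ5: w7:0→1, w6:1→0
  Δ6: w5:1→0
  Δ7: w7:1→0
  (7Δ to stable)
t=11 Δ0: w7=0 w4=1 w6=0 w5=0 w0=1 w3=0 w1=0 w2=1 clk=1
  Δ1: clk:1→0
  (1Δ to stable)
t=12 Δ0: w7=0 w4=1 w6=0 w5=0 w0=1 w3=0 w1=0 w2=1 clk=0
  Δ1: w1:0→1, clk:0→1
  Δ2: w7:0→1, w0:1→0
  Δ3: w6:0→1, w3:0→1
  Δ4: w5:0→1
  (4Δ to stable)
t=13 Δ0: w7=1 w4=1 w6=1 w5=1 w0=0 w3=1 w1=1 w2=1 clk=1
  Δ1: clk:1→0
  (1Δ to stable)
t=14 Δ0: w7=1 w4=1 w6=1 w5=1 w0=0 w3=1 w1=1 w2=1 clk=0
  Δ1: w1:1→0, clk:0→1
  Δ2: w0:0→1, w3:1→0, w2:1→0
  Δ3: w4:1→0, w5:1→0
  Δ4: w7:1→0, w0:1→0
  Δ5: w6:1→0
  (5Δ to stable)

1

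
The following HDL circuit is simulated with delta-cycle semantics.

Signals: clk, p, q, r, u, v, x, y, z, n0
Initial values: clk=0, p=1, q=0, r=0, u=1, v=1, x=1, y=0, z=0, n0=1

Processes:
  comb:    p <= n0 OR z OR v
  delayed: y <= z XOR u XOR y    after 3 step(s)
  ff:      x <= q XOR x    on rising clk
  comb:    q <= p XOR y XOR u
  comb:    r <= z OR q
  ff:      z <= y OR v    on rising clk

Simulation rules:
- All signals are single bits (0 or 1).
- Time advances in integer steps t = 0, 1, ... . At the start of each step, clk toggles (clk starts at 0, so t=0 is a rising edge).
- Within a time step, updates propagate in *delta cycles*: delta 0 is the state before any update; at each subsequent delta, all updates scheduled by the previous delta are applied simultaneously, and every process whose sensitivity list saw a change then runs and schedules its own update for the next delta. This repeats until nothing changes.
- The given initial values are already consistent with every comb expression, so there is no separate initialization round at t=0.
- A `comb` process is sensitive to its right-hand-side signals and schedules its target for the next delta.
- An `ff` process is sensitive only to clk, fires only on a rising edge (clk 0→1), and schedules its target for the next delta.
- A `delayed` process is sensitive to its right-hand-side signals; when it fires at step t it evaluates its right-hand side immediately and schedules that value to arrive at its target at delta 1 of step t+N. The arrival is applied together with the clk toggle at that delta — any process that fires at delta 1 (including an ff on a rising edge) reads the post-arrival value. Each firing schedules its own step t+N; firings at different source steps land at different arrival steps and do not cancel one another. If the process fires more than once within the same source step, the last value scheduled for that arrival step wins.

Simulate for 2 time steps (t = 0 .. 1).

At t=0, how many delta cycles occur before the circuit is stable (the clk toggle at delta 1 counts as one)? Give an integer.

t0.Δ0 p=1 n0=1 y=0 u=1 x=1 clk=0 z=0 q=0 v=1 r=0
t0.Δ1 p=1 n0=1 y=0 u=1 x=1 clk=1 z=0 q=0 v=1 r=0
t0.Δ2 p=1 n0=1 y=0 u=1 x=1 clk=1 z=1 q=0 v=1 r=0
t0.Δ3 p=1 n0=1 y=0 u=1 x=1 clk=1 z=1 q=0 v=1 r=1
t1.Δ0 p=1 n0=1 y=0 u=1 x=1 clk=1 z=1 q=0 v=1 r=1
t1.Δ1 p=1 n0=1 y=0 u=1 x=1 clk=0 z=1 q=0 v=1 r=1

3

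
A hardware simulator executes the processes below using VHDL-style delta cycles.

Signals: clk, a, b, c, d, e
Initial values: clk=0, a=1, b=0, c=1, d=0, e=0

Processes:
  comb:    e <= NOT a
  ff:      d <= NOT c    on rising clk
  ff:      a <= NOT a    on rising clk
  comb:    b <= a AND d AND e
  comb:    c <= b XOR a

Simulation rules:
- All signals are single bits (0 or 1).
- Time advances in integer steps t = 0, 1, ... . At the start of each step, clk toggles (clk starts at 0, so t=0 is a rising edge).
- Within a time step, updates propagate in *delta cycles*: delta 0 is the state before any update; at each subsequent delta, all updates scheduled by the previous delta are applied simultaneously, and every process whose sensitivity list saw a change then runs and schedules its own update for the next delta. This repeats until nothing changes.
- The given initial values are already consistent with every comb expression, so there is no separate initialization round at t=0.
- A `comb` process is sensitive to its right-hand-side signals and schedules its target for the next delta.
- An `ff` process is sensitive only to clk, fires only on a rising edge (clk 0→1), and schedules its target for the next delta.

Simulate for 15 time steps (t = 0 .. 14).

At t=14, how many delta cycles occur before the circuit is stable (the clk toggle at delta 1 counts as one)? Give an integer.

5

t=0 Δ0: a=1 clk=0 d=0 b=0 e=0 c=1
  Δ1: clk:0→1
  Δ2: a:1→0
  Δ3: e:0→1, c:1→0
  (3Δ to stable)
t=1 Δ0: a=0 clk=1 d=0 b=0 e=1 c=0
  Δ1: clk:1→0
  (1Δ to stable)
t=2 Δ0: a=0 clk=0 d=0 b=0 e=1 c=0
  Δ1: clk:0→1
  Δ2: a:0→1, d:0→1
  Δ3: b:0→1, e:1→0, c:0→1
  Δ4: b:1→0, c:1→0
  Δ5: c:0→1
  (5Δ to stable)
t=3 Δ0: a=1 clk=1 d=1 b=0 e=0 c=1
  Δ1: clk:1→0
  (1Δ to stable)
t=4 Δ0: a=1 clk=0 d=1 b=0 e=0 c=1
  Δ1: clk:0→1
  Δ2: a:1→0, d:1→0
  Δ3: e:0→1, c:1→0
  (3Δ to stable)
t=5 Δ0: a=0 clk=1 d=0 b=0 e=1 c=0
  Δ1: clk:1→0
  (1Δ to stable)
t=6 Δ0: a=0 clk=0 d=0 b=0 e=1 c=0
  Δ1: clk:0→1
  Δ2: a:0→1, d:0→1
  Δ3: b:0→1, e:1→0, c:0→1
  Δ4: b:1→0, c:1→0
  Δ5: c:0→1
  (5Δ to stable)
t=7 Δ0: a=1 clk=1 d=1 b=0 e=0 c=1
  Δ1: clk:1→0
  (1Δ to stable)
t=8 Δ0: a=1 clk=0 d=1 b=0 e=0 c=1
  Δ1: clk:0→1
  Δ2: a:1→0, d:1→0
  Δ3: e:0→1, c:1→0
  (3Δ to stable)
t=9 Δ0: a=0 clk=1 d=0 b=0 e=1 c=0
  Δ1: clk:1→0
  (1Δ to stable)
t=10 Δ0: a=0 clk=0 d=0 b=0 e=1 c=0
  Δ1: clk:0→1
  Δ2: a:0→1, d:0→1
  Δ3: b:0→1, e:1→0, c:0→1
  Δ4: b:1→0, c:1→0
  Δ5: c:0→1
  (5Δ to stable)
t=11 Δ0: a=1 clk=1 d=1 b=0 e=0 c=1
  Δ1: clk:1→0
  (1Δ to stable)
t=12 Δ0: a=1 clk=0 d=1 b=0 e=0 c=1
  Δ1: clk:0→1
  Δ2: a:1→0, d:1→0
  Δ3: e:0→1, c:1→0
  (3Δ to stable)
t=13 Δ0: a=0 clk=1 d=0 b=0 e=1 c=0
  Δ1: clk:1→0
  (1Δ to stable)
t=14 Δ0: a=0 clk=0 d=0 b=0 e=1 c=0
  Δ1: clk:0→1
  Δ2: a:0→1, d:0→1
  Δ3: b:0→1, e:1→0, c:0→1
  Δ4: b:1→0, c:1→0
  Δ5: c:0→1
  (5Δ to stable)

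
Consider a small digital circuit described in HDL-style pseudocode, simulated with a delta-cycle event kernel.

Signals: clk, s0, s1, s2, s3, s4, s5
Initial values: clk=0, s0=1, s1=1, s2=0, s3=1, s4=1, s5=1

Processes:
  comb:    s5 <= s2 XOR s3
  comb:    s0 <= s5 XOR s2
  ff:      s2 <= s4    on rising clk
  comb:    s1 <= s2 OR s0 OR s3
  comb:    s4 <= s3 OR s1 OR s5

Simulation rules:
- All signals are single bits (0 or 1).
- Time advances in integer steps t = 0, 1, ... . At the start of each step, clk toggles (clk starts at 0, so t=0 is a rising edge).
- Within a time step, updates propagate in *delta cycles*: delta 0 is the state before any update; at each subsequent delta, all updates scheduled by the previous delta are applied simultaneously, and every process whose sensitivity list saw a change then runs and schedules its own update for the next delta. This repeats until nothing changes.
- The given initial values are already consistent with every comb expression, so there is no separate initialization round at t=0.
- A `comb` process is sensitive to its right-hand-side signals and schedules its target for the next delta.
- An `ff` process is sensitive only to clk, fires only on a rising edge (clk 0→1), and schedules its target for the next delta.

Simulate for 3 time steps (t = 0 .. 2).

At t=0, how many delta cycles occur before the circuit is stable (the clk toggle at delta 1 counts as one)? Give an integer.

4

[bits: s1,s2,s0,s4,s3,clk,s5]
t=0: Δ0=1011101 Δ1=1011111 Δ2=1111111 Δ3=1101110 Δ4=1111110 | 4Δ
t=1: Δ0=1111110 Δ1=1111100 | 1Δ
t=2: Δ0=1111100 Δ1=1111110 | 1Δ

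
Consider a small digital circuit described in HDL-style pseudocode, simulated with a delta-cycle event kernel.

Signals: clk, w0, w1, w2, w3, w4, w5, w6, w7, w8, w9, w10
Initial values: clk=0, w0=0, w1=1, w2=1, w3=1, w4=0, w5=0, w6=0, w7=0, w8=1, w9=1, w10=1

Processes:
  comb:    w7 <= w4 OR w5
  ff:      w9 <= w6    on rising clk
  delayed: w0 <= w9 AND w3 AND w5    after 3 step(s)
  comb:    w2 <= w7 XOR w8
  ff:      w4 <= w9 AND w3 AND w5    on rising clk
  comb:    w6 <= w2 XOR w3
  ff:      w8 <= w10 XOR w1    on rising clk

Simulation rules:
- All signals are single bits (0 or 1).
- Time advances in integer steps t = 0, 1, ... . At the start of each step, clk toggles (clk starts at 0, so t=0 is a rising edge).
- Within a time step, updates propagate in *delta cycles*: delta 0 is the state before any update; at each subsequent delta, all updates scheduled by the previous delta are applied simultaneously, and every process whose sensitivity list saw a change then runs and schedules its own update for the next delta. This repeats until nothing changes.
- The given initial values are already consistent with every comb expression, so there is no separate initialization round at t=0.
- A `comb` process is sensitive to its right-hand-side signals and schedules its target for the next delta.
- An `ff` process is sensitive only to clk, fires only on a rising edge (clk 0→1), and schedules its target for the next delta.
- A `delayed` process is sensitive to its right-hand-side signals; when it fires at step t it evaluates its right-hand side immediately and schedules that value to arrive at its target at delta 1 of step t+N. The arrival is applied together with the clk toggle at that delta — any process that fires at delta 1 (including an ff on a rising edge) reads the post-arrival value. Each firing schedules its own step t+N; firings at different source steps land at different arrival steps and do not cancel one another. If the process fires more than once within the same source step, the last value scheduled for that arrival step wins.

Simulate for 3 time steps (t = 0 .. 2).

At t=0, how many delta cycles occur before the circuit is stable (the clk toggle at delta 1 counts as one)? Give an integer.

t=0 Δ0: w4=0 w1=1 w10=1 w5=0 clk=0 w6=0 w3=1 w9=1 w2=1 w0=0 w8=1 w7=0
  Δ1: clk:0→1
  Δ2: w9:1→0, w8:1→0
  Δ3: w2:1→0
  Δ4: w6:0→1
  (4Δ to stable)
t=1 Δ0: w4=0 w1=1 w10=1 w5=0 clk=1 w6=1 w3=1 w9=0 w2=0 w0=0 w8=0 w7=0
  Δ1: clk:1→0
  (1Δ to stable)
t=2 Δ0: w4=0 w1=1 w10=1 w5=0 clk=0 w6=1 w3=1 w9=0 w2=0 w0=0 w8=0 w7=0
  Δ1: clk:0→1
  Δ2: w9:0→1
  (2Δ to stable)

4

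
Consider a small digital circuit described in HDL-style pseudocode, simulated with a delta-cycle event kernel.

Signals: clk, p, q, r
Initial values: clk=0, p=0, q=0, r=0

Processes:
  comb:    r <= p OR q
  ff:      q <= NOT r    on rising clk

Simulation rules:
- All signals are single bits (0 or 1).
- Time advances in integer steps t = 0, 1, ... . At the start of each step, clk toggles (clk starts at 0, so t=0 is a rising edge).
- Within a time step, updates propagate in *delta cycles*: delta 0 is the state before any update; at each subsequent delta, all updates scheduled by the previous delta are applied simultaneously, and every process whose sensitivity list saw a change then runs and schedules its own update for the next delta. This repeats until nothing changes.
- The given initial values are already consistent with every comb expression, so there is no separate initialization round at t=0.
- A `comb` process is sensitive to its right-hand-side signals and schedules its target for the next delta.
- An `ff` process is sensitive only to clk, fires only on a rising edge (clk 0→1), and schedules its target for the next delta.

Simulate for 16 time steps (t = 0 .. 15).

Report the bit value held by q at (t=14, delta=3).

t0.Δ0 q=0 p=0 clk=0 r=0
t0.Δ1 q=0 p=0 clk=1 r=0
t0.Δ2 q=1 p=0 clk=1 r=0
t0.Δ3 q=1 p=0 clk=1 r=1
t1.Δ0 q=1 p=0 clk=1 r=1
t1.Δ1 q=1 p=0 clk=0 r=1
t2.Δ0 q=1 p=0 clk=0 r=1
t2.Δ1 q=1 p=0 clk=1 r=1
t2.Δ2 q=0 p=0 clk=1 r=1
t2.Δ3 q=0 p=0 clk=1 r=0
t3.Δ0 q=0 p=0 clk=1 r=0
t3.Δ1 q=0 p=0 clk=0 r=0
t4.Δ0 q=0 p=0 clk=0 r=0
t4.Δ1 q=0 p=0 clk=1 r=0
t4.Δ2 q=1 p=0 clk=1 r=0
t4.Δ3 q=1 p=0 clk=1 r=1
t5.Δ0 q=1 p=0 clk=1 r=1
t5.Δ1 q=1 p=0 clk=0 r=1
t6.Δ0 q=1 p=0 clk=0 r=1
t6.Δ1 q=1 p=0 clk=1 r=1
t6.Δ2 q=0 p=0 clk=1 r=1
t6.Δ3 q=0 p=0 clk=1 r=0
t7.Δ0 q=0 p=0 clk=1 r=0
t7.Δ1 q=0 p=0 clk=0 r=0
t8.Δ0 q=0 p=0 clk=0 r=0
t8.Δ1 q=0 p=0 clk=1 r=0
t8.Δ2 q=1 p=0 clk=1 r=0
t8.Δ3 q=1 p=0 clk=1 r=1
t9.Δ0 q=1 p=0 clk=1 r=1
t9.Δ1 q=1 p=0 clk=0 r=1
t10.Δ0 q=1 p=0 clk=0 r=1
t10.Δ1 q=1 p=0 clk=1 r=1
t10.Δ2 q=0 p=0 clk=1 r=1
t10.Δ3 q=0 p=0 clk=1 r=0
t11.Δ0 q=0 p=0 clk=1 r=0
t11.Δ1 q=0 p=0 clk=0 r=0
t12.Δ0 q=0 p=0 clk=0 r=0
t12.Δ1 q=0 p=0 clk=1 r=0
t12.Δ2 q=1 p=0 clk=1 r=0
t12.Δ3 q=1 p=0 clk=1 r=1
t13.Δ0 q=1 p=0 clk=1 r=1
t13.Δ1 q=1 p=0 clk=0 r=1
t14.Δ0 q=1 p=0 clk=0 r=1
t14.Δ1 q=1 p=0 clk=1 r=1
t14.Δ2 q=0 p=0 clk=1 r=1
t14.Δ3 q=0 p=0 clk=1 r=0
t15.Δ0 q=0 p=0 clk=1 r=0
t15.Δ1 q=0 p=0 clk=0 r=0

0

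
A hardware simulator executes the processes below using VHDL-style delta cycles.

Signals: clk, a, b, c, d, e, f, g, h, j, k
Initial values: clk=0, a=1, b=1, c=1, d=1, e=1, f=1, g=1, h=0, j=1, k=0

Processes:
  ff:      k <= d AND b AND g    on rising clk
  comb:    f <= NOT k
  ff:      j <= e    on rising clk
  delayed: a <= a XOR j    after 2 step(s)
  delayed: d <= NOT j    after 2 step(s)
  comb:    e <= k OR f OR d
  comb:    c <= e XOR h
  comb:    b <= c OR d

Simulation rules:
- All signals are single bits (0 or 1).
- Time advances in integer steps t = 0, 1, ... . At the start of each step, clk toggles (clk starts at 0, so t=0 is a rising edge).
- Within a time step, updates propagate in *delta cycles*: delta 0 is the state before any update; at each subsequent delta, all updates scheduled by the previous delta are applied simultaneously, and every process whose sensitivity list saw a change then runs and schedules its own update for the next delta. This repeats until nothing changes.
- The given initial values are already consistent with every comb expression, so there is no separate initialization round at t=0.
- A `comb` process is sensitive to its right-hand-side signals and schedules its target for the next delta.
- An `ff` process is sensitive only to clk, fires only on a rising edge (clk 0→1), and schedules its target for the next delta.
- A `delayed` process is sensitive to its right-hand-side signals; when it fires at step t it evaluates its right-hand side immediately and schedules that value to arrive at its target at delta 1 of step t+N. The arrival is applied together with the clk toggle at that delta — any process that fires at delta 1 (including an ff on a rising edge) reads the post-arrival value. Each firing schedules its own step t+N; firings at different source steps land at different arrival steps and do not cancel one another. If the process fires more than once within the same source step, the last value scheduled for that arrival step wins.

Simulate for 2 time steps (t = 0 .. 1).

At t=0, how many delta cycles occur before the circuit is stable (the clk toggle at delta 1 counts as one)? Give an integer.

3

[bits: h,j,k,b,clk,d,f,e,a,c,g]
t=0: Δ0=01010111111 Δ1=01011111111 Δ2=01111111111 Δ3=01111101111 | 3Δ
t=1: Δ0=01111101111 Δ1=01110101111 | 1Δ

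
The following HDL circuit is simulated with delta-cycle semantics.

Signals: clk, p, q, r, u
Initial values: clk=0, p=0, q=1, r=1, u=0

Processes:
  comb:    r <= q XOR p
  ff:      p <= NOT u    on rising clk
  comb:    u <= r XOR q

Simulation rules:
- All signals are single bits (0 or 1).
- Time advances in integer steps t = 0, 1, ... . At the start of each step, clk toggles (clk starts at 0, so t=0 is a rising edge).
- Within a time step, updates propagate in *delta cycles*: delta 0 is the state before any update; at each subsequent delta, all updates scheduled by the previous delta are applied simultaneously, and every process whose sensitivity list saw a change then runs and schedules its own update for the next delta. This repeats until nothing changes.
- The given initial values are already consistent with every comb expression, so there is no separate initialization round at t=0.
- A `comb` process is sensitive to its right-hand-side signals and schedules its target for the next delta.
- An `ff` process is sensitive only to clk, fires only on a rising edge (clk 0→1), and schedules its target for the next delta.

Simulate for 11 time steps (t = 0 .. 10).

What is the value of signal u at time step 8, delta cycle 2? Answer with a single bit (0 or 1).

0

[bits: u,q,r,clk,p]
t=0: Δ0=01100 Δ1=01110 Δ2=01111 Δ3=01011 Δ4=11011 | 4Δ
t=1: Δ0=11011 Δ1=11001 | 1Δ
t=2: Δ0=11001 Δ1=11011 Δ2=11010 Δ3=11110 Δ4=01110 | 4Δ
t=3: Δ0=01110 Δ1=01100 | 1Δ
t=4: Δ0=01100 Δ1=01110 Δ2=01111 Δ3=01011 Δ4=11011 | 4Δ
t=5: Δ0=11011 Δ1=11001 | 1Δ
t=6: Δ0=11001 Δ1=11011 Δ2=11010 Δ3=11110 Δ4=01110 | 4Δ
t=7: Δ0=01110 Δ1=01100 | 1Δ
t=8: Δ0=01100 Δ1=01110 Δ2=01111 Δ3=01011 Δ4=11011 | 4Δ
t=9: Δ0=11011 Δ1=11001 | 1Δ
t=10: Δ0=11001 Δ1=11011 Δ2=11010 Δ3=11110 Δ4=01110 | 4Δ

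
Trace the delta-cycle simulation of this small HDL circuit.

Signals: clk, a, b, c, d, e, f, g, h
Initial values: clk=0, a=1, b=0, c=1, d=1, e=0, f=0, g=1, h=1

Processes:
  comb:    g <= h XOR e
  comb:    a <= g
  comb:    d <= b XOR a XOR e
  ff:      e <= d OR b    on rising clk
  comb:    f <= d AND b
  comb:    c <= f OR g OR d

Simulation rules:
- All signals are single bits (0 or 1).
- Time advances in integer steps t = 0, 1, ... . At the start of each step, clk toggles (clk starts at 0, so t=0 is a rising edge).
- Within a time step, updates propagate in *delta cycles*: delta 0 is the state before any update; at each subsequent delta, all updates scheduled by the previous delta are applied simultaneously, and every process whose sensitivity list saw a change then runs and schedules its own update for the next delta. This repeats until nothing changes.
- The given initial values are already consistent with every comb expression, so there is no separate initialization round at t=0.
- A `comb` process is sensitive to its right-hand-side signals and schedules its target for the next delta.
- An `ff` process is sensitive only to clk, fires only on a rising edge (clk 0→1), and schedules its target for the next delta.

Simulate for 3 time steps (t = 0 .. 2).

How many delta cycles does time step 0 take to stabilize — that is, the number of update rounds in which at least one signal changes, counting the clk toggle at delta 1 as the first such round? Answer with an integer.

6

t=0 Δ0: c=1 b=0 h=1 e=0 g=1 f=0 clk=0 d=1 a=1
  Δ1: clk:0→1
  Δ2: e:0→1
  Δ3: g:1→0, d:1→0
  Δ4: c:1→0, a:1→0
  Δ5: d:0→1
  Δ6: c:0→1
  (6Δ to stable)
t=1 Δ0: c=1 b=0 h=1 e=1 g=0 f=0 clk=1 d=1 a=0
  Δ1: clk:1→0
  (1Δ to stable)
t=2 Δ0: c=1 b=0 h=1 e=1 g=0 f=0 clk=0 d=1 a=0
  Δ1: clk:0→1
  (1Δ to stable)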